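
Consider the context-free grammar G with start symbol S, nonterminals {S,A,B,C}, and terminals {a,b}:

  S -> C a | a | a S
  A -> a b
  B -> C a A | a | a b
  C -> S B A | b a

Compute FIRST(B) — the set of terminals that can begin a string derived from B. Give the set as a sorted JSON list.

Compute FIRST by fixpoint:
round 1:
  A via A→a b: +{a}
  B via B→a: +{a}
  C via C→b a: +{b}
  S via S→C a: +{b}
  S via S→a: +{a}
  S: {a,b}  A: {a}  B: {a}  C: {b}
round 2:
  B via B→C a A: +{b}
  C via C→S B A: +{a}
  S: {a,b}  A: {a}  B: {a,b}  C: {a,b}
round 3: done
  S: {a,b}  A: {a}  B: {a,b}  C: {a,b}

FIRST(B) = ["a", "b"]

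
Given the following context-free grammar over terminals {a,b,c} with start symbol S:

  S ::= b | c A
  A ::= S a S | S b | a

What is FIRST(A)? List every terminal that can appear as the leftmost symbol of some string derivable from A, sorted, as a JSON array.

FIRST sets, iterate to fixpoint:
round 1:
  A via A→a: +{a}
  S via S→b: +{b}
  S via S→c A: +{c}
  FIRST(S)={b,c}  FIRST(A)={a}
round 2:
  A via A→S a S: +{b,c}
  FIRST(S)={b,c}  FIRST(A)={a,b,c}
round 3: done
  FIRST(S)={b,c}  FIRST(A)={a,b,c}

FIRST(A) = ["a", "b", "c"]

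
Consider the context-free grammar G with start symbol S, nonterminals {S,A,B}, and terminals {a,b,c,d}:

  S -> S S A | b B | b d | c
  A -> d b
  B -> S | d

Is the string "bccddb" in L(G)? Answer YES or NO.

Convert to CNF:
  S -> S X3 | T1 B | T1 T0 | c
  A -> T0 T1
  B -> S X2 | T1 B | T1 T0 | c | d
  T0 -> d
  T1 -> b
  X2 -> S A
  X3 -> S A

CYK table (by increasing span):
  T[0,0] 'b' = {T1}  orig:{}
  T[1,1] 'c' = {B,S}
  T[2,2] 'c' = {B,S}
  T[3,3] 'd' = {B,T0}  orig:{B}
  T[4,4] 'd' = {B,T0}  orig:{B}
  T[5,5] 'b' = {T1}  orig:{}
  T[0,1] 'bc' = {B,S}
  T[1,2] 'cc' = ∅
  T[2,3] 'cd' = ∅
  T[3,4] 'dd' = ∅
  T[4,5] 'db' = {A}
  T[0,2] 'bcc' = ∅
  T[1,3] 'ccd' = ∅
  T[2,4] 'cdd' = ∅
  T[3,5] 'ddb' = ∅
  T[0,3] 'bccd' = ∅
  T[1,4] 'ccdd' = ∅
  T[2,5] 'cddb' = ∅
  T[0,4] 'bccdd' = ∅
  T[1,5] 'ccddb' = ∅
  T[0,5] 'bccddb' = ∅

S ∉ T[0,5] ⇒ NO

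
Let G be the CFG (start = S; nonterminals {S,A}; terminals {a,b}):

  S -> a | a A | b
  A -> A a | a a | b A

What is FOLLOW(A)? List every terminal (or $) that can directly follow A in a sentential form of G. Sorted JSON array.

FIRST sets, iterate to fixpoint:
[1]
  A via A→a a: +{a}
  A via A→b A: +{b}
  S via S→a: +{a}
  S via S→b: +{b}
  S: {a,b}  A: {a,b}
[2] (stable)
  S: {a,b}  A: {a,b}

Compute FOLLOW by fixpoint:
FOLLOW(S) := {$}
pass 1:
  A→A a: FOLLOW(A) ⊇ FIRST(a) = {a}; new: +{a}
  S→a A: FOLLOW(A) ⊇ FOLLOW(S) ⊇ {$}; new: +{$}
  FOLLOW[S]={$}  FOLLOW[A]={$,a}
pass 2: — fixpoint
  FOLLOW[S]={$}  FOLLOW[A]={$,a}

FOLLOW(A) = ["$", "a"]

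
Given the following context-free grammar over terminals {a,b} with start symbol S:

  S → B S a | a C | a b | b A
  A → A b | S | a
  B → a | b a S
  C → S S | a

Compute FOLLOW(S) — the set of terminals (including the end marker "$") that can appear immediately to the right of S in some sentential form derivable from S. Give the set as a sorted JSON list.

Compute FIRST by fixpoint:
round 1:
  A via A→a: +{a}
  B via B→a: +{a}
  B via B→b a S: +{b}
  C via C→a: +{a}
  S via S→B S a: +{a,b}
  FIRST(S)={a,b}  FIRST(A)={a}  FIRST(B)={a,b}  FIRST(C)={a}
round 2:
  A via A→S: +{b}
  C via C→S S: +{b}
  FIRST(S)={a,b}  FIRST(A)={a,b}  FIRST(B)={a,b}  FIRST(C)={a,b}
round 3: (no change)
  FIRST(S)={a,b}  FIRST(A)={a,b}  FIRST(B)={a,b}  FIRST(C)={a,b}

Compute FOLLOW by fixpoint:
FOLLOW(S) := {$}
round 1:
  A→A b: FOLLOW(A) ⊇ FIRST(b) = {b}; new: +{b}
  A→S: FOLLOW(S) ⊇ FOLLOW(A) ⊇ {b}; new: +{b}
  C→S S: FOLLOW(S) ⊇ FIRST(S) = {a,b}; new: +{a}
  S→B S a: FOLLOW(B) ⊇ FIRST(S) = {a,b}; new: +{a,b}
  S→a C: FOLLOW(C) ⊇ FOLLOW(S) ⊇ {$,a,b}; new: +{$,a,b}
  S→b A: FOLLOW(A) ⊇ FOLLOW(S) ⊇ {$,a,b}; new: +{$,a}
  FOLLOW[S]={$,a,b}  FOLLOW[A]={$,a,b}  FOLLOW[B]={a,b}  FOLLOW[C]={$,a,b}
round 2: — fixpoint
  FOLLOW[S]={$,a,b}  FOLLOW[A]={$,a,b}  FOLLOW[B]={a,b}  FOLLOW[C]={$,a,b}

FOLLOW(S) = ["$", "a", "b"]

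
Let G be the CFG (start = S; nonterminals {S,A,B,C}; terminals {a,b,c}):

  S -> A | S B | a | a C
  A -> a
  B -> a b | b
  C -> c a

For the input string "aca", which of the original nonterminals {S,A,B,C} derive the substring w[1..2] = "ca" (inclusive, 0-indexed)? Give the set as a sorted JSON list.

CNF form of G:
  S -> S B | T0 C | a
  A -> a
  B -> T0 T1 | b
  C -> T2 T0
  T0 -> a
  T1 -> b
  T2 -> c

Fill CYK table bottom-up (cells [i..j] with 1 ≤ i ≤ j ≤ 2 only):
  [1..1]={T2}  "c"  orig:{}
  [2..2]={A,S,T0}  "a"  orig:{A,S}
  [1..2]={C}  "ca"

Original NTs in T[1,2] deriving "ca": ["C"]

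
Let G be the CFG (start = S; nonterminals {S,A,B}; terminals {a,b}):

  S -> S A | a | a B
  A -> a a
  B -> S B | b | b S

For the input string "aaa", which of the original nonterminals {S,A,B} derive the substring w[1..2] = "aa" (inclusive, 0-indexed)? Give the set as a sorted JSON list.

CNF form of G:
  S -> S A | T0 B | a
  A -> T0 T0
  B -> S B | T1 S | b
  T0 -> a
  T1 -> b

CYK fill (cells [i..j] with 1 ≤ i ≤ j ≤ 2 only):
  [1..1]={S,T0}  "a"  orig:{S}
  [2..2]={S,T0}  "a"  orig:{S}
  [1..2]={A}  "aa"

Original NTs in T[1,2] deriving "aa": ["A"]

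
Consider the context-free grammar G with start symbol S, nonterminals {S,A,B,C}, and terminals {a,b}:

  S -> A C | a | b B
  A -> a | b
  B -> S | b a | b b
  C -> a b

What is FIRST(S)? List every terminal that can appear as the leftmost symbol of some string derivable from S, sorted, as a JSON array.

FIRST iteration:
pass 1:
  A via A→a: +{a}
  A via A→b: +{b}
  B via B→b a: +{b}
  C via C→a b: +{a}
  S via S→A C: +{a,b}
  FIRST(S)={a,b}  FIRST(A)={a,b}  FIRST(B)={b}  FIRST(C)={a}
pass 2:
  B via B→S: +{a}
  FIRST(S)={a,b}  FIRST(A)={a,b}  FIRST(B)={a,b}  FIRST(C)={a}
pass 3: — fixpoint
  FIRST(S)={a,b}  FIRST(A)={a,b}  FIRST(B)={a,b}  FIRST(C)={a}

FIRST(S) = ["a", "b"]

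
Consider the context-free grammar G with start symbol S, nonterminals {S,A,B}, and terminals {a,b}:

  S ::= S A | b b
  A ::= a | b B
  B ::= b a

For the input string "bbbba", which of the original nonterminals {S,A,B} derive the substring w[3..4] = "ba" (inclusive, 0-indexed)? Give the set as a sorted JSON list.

Convert to CNF:
  S -> S A | T0 T0
  A -> T0 B | a
  B -> T0 T1
  T0 -> b
  T1 -> a

CYK table (by increasing span) — only the sub-triangle for w[3..4]:
  [3..3]={T0}  "b"  orig:{}
  [4..4]={A,T1}  "a"  orig:{A}
  [3..4]={B}  "ba"

Original NTs in T[3,4] deriving "ba": ["B"]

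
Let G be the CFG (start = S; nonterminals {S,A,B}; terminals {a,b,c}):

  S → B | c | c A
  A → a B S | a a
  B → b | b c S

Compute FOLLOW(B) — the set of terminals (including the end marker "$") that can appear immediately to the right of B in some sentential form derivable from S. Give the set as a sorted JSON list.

FIRST iteration:
round 1:
  A via A→a B S: +{a}
  B via B→b: +{b}
  S via S→B: +{b}
  S via S→c: +{c}
  FIRST(S)={b,c}  FIRST(A)={a}  FIRST(B)={b}
round 2: — fixpoint
  FIRST(S)={b,c}  FIRST(A)={a}  FIRST(B)={b}

FOLLOW iteration:
FOLLOW(S) := {$}
[1]
  A→a B S: FOLLOW(B) ⊇ FIRST(S) = {b,c}; new: +{b,c}
  B→b c S: FOLLOW(S) ⊇ FOLLOW(B) ⊇ {b,c}; new: +{b,c}
  S→B: FOLLOW(B) ⊇ FOLLOW(S) ⊇ {$,b,c}; new: +{$}
  S→c A: FOLLOW(A) ⊇ FOLLOW(S) ⊇ {$,b,c}; new: +{$,b,c}
  FOLLOW[S]={$,b,c}  FOLLOW[A]={$,b,c}  FOLLOW[B]={$,b,c}
[2] — fixpoint
  FOLLOW[S]={$,b,c}  FOLLOW[A]={$,b,c}  FOLLOW[B]={$,b,c}

FOLLOW(B) = ["$", "b", "c"]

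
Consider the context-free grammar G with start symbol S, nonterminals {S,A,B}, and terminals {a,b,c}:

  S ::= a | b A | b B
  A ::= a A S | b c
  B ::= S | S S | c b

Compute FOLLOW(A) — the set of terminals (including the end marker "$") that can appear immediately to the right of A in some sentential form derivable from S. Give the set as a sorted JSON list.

FIRST sets, iterate to fixpoint:
[1]
  A via A→a A S: +{a}
  A via A→b c: +{b}
  B via B→c b: +{c}
  S via S→a: +{a}
  S via S→b A: +{b}
  S: {a,b}  A: {a,b}  B: {c}
[2]
  B via B→S: +{a,b}
  S: {a,b}  A: {a,b}  B: {a,b,c}
[3] (no change)
  S: {a,b}  A: {a,b}  B: {a,b,c}

Compute FOLLOW by fixpoint:
seed FOLLOW(S) with $
iter 1:
  A→a A S: FOLLOW(A) ⊇ FIRST(S) = {a,b}; new: +{a,b}
  A→a A S: FOLLOW(S) ⊇ FOLLOW(A) ⊇ {a,b}; new: +{a,b}
  S→b A: FOLLOW(A) ⊇ FOLLOW(S) ⊇ {$,a,b}; new: +{$}
  S→b B: FOLLOW(B) ⊇ FOLLOW(S) ⊇ {$,a,b}; new: +{$,a,b}
  FOLLOW[S]={$,a,b}  FOLLOW[A]={$,a,b}  FOLLOW[B]={$,a,b}
iter 2: (stable)
  FOLLOW[S]={$,a,b}  FOLLOW[A]={$,a,b}  FOLLOW[B]={$,a,b}

FOLLOW(A) = ["$", "a", "b"]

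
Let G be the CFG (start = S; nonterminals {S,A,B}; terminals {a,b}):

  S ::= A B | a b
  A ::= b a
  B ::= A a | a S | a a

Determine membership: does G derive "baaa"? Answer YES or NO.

CNF form of G:
  S -> A B | T1 T0
  A -> T0 T1
  B -> A T1 | T1 S | T1 T1
  T0 -> b
  T1 -> a

CYK fill:
  [0..0]={T0}  "b"  orig:{}
  [1..1]={T1}  "a"  orig:{}
  [2..2]={T1}  "a"  orig:{}
  [3..3]={T1}  "a"  orig:{}
  [0..1]={A}  "ba"
  [1..2]={B}  "aa"
  [2..3]={B}  "aa"
  [0..2]={B}  "baa"
  [1..3]=∅  "aaa"
  [0..3]={S}  "baaa"

S ∈ T[0,3] ⇒ YES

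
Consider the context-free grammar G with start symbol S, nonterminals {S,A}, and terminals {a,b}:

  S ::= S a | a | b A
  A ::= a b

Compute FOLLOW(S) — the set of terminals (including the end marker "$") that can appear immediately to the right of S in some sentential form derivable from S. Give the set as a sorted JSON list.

FIRST iteration:
iter 1:
  A via A→a b: +{a}
  S via S→a: +{a}
  S via S→b A: +{b}
  FIRST(S)={a,b}  FIRST(A)={a}
iter 2: — fixpoint
  FIRST(S)={a,b}  FIRST(A)={a}

Compute FOLLOW by fixpoint:
seed FOLLOW(S) with $
pass 1:
  S→S a: FOLLOW(S) ⊇ FIRST(a) = {a}; new: +{a}
  S→b A: FOLLOW(A) ⊇ FOLLOW(S) ⊇ {$,a}; new: +{$,a}
  FOLLOW(S)={$,a}  FOLLOW(A)={$,a}
pass 2: — fixpoint
  FOLLOW(S)={$,a}  FOLLOW(A)={$,a}

FOLLOW(S) = ["$", "a"]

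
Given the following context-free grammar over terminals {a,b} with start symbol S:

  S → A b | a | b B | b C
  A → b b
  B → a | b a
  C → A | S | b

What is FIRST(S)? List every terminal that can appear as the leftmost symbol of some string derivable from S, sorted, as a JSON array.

FIRST sets, iterate to fixpoint:
iter 1:
  A via A→b b: +{b}
  B via B→a: +{a}
  B via B→b a: +{b}
  C via C→A: +{b}
  S via S→A b: +{b}
  S via S→a: +{a}
  FIRST(S)={a,b}  FIRST(A)={b}  FIRST(B)={a,b}  FIRST(C)={b}
iter 2:
  C via C→S: +{a}
  FIRST(S)={a,b}  FIRST(A)={b}  FIRST(B)={a,b}  FIRST(C)={a,b}
iter 3: done
  FIRST(S)={a,b}  FIRST(A)={b}  FIRST(B)={a,b}  FIRST(C)={a,b}

FIRST(S) = ["a", "b"]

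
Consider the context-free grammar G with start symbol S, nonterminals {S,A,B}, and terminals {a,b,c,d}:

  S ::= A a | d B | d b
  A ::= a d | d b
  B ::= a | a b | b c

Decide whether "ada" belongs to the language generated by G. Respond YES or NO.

Convert to CNF:
  S -> A T0 | T1 B | T1 T2
  A -> T0 T1 | T1 T2
  B -> T0 T2 | T2 T3 | a
  T0 -> a
  T1 -> d
  T2 -> b
  T3 -> c

CYK table (by increasing span):
  [0..0]={B,T0}  "a"  orig:{B}
  [1..1]={T1}  "d"  orig:{}
  [2..2]={B,T0}  "a"  orig:{B}
  [0..1]={A}  "ad"
  [1..2]={S}  "da"
  [0..2]={S}  "ada"

S ∈ T[0,2] ⇒ YES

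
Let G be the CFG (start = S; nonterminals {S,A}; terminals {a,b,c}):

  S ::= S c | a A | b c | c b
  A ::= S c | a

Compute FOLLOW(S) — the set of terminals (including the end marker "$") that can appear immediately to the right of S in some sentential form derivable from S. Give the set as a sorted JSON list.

FIRST iteration:
iter 1:
  A via A→a: +{a}
  S via S→a A: +{a}
  S via S→b c: +{b}
  S via S→c b: +{c}
  FIRST[S]={a,b,c}  FIRST[A]={a}
iter 2:
  A via A→S c: +{b,c}
  FIRST[S]={a,b,c}  FIRST[A]={a,b,c}
iter 3: (stable)
  FIRST[S]={a,b,c}  FIRST[A]={a,b,c}

FOLLOW sets:
initialize: $ ∈ FOLLOW(S)
[1]
  A→S c: FOLLOW(S) ⊇ FIRST(c) = {c}; new: +{c}
  S→a A: FOLLOW(A) ⊇ FOLLOW(S) ⊇ {$,c}; new: +{$,c}
  S: {$,c}  A: {$,c}
[2] done
  S: {$,c}  A: {$,c}

FOLLOW(S) = ["$", "c"]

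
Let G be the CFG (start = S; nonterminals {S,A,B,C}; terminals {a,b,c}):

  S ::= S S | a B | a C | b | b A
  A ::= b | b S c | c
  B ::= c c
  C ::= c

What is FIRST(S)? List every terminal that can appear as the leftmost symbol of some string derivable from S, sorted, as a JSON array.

FIRST sets, iterate to fixpoint:
pass 1:
  A via A→b: +{b}
  A via A→c: +{c}
  B via B→c c: +{c}
  C via C→c: +{c}
  S via S→a B: +{a}
  S via S→b: +{b}
  FIRST(S)={a,b}  FIRST(A)={b,c}  FIRST(B)={c}  FIRST(C)={c}
pass 2: done
  FIRST(S)={a,b}  FIRST(A)={b,c}  FIRST(B)={c}  FIRST(C)={c}

FIRST(S) = ["a", "b"]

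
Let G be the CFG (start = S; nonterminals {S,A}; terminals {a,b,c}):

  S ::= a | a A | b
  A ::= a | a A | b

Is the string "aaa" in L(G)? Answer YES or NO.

CNF form of G:
  S -> T0 A | a | b
  A -> T0 A | a | b
  T0 -> a

Fill CYK table bottom-up:
  [0..0]={A,S,T0}  "a"  orig:{A,S}
  [1..1]={A,S,T0}  "a"  orig:{A,S}
  [2..2]={A,S,T0}  "a"  orig:{A,S}
  [0..1]={A,S}  "aa"
  [1..2]={A,S}  "aa"
  [0..2]={A,S}  "aaa"

S ∈ T[0,2] ⇒ YES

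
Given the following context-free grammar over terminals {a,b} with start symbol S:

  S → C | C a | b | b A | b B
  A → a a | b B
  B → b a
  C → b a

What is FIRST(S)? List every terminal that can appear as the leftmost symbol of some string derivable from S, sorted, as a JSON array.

FIRST sets, iterate to fixpoint:
iter 1:
  A via A→a a: +{a}
  A via A→b B: +{b}
  B via B→b a: +{b}
  C via C→b a: +{b}
  S via S→C: +{b}
  FIRST[S]={b}  FIRST[A]={a,b}  FIRST[B]={b}  FIRST[C]={b}
iter 2: (no change)
  FIRST[S]={b}  FIRST[A]={a,b}  FIRST[B]={b}  FIRST[C]={b}

FIRST(S) = ["b"]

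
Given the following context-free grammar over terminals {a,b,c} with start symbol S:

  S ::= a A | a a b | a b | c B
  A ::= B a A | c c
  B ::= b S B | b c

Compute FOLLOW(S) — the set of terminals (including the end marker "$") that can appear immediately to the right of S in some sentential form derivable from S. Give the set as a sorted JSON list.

FIRST sets, iterate to fixpoint:
round 1:
  A via A→c c: +{c}
  B via B→b S B: +{b}
  S via S→a A: +{a}
  S via S→c B: +{c}
  S: {a,c}  A: {c}  B: {b}
round 2:
  A via A→B a A: +{b}
  S: {a,c}  A: {b,c}  B: {b}
round 3: (stable)
  S: {a,c}  A: {b,c}  B: {b}

FOLLOW iteration:
FOLLOW(S) := {$}
round 1:
  A→B a A: FOLLOW(B) ⊇ FIRST(a) = {a}; new: +{a}
  B→b S B: FOLLOW(S) ⊇ FIRST(B) = {b}; new: +{b}
  S→a A: FOLLOW(A) ⊇ FOLLOW(S) ⊇ {$,b}; new: +{$,b}
  S→c B: FOLLOW(B) ⊇ FOLLOW(S) ⊇ {$,b}; new: +{$,b}
  FOLLOW[S]={$,b}  FOLLOW[A]={$,b}  FOLLOW[B]={$,a,b}
round 2: — fixpoint
  FOLLOW[S]={$,b}  FOLLOW[A]={$,b}  FOLLOW[B]={$,a,b}

FOLLOW(S) = ["$", "b"]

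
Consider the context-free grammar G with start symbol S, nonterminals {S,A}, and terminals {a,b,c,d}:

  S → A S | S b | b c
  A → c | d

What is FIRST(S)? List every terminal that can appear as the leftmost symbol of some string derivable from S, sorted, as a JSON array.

FIRST iteration:
pass 1:
  A via A→c: +{c}
  A via A→d: +{d}
  S via S→A S: +{c,d}
  S via S→b c: +{b}
  FIRST[S]={b,c,d}  FIRST[A]={c,d}
pass 2: (stable)
  FIRST[S]={b,c,d}  FIRST[A]={c,d}

FIRST(S) = ["b", "c", "d"]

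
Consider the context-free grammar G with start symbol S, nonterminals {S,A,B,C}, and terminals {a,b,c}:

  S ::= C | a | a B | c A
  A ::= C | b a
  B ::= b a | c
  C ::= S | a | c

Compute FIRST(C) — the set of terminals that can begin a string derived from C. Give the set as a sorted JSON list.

Compute FIRST by fixpoint:
round 1:
  A via A→b a: +{b}
  B via B→b a: +{b}
  B via B→c: +{c}
  C via C→a: +{a}
  C via C→c: +{c}
  S via S→C: +{a,c}
  FIRST(S)={a,c}  FIRST(A)={b}  FIRST(B)={b,c}  FIRST(C)={a,c}
round 2:
  A via A→C: +{a,c}
  FIRST(S)={a,c}  FIRST(A)={a,b,c}  FIRST(B)={b,c}  FIRST(C)={a,c}
round 3: (stable)
  FIRST(S)={a,c}  FIRST(A)={a,b,c}  FIRST(B)={b,c}  FIRST(C)={a,c}

FIRST(C) = ["a", "c"]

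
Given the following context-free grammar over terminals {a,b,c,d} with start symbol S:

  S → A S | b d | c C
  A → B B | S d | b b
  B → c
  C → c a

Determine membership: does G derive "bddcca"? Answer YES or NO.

CNF form of G:
  S -> A S | T1 T0 | T2 C
  A -> B B | S T0 | T1 T1
  B -> c
  C -> T2 T3
  T0 -> d
  T1 -> b
  T2 -> c
  T3 -> a

CYK table (by increasing span):
  T[0,0] 'b' = {T1}  orig:{}
  T[1,1] 'd' = {T0}  orig:{}
  T[2,2] 'd' = {T0}  orig:{}
  T[3,3] 'c' = {B,T2}  orig:{B}
  T[4,4] 'c' = {B,T2}  orig:{B}
  T[5,5] 'a' = {T3}  orig:{}
  T[0,1] 'bd' = {S}
  T[1,2] 'dd' = ∅
  T[2,3] 'dc' = ∅
  T[3,4] 'cc' = {A}
  T[4,5] 'ca' = {C}
  T[0,2] 'bdd' = {A}
  T[1,3] 'ddc' = ∅
  T[2,4] 'dcc' = ∅
  T[3,5] 'cca' = {S}
  T[0,3] 'bddc' = ∅
  T[1,4] 'ddcc' = ∅
  T[2,5] 'dcca' = ∅
  T[0,4] 'bddcc' = ∅
  T[1,5] 'ddcca' = ∅
  T[0,5] 'bddcca' = {S}

S ∈ T[0,5] ⇒ YES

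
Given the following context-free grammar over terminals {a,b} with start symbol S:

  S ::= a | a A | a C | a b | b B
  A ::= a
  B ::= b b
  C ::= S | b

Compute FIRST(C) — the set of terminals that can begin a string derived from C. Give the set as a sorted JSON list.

FIRST sets, iterate to fixpoint:
round 1:
  A via A→a: +{a}
  B via B→b b: +{b}
  C via C→b: +{b}
  S via S→a: +{a}
  S via S→b B: +{b}
  FIRST[S]={a,b}  FIRST[A]={a}  FIRST[B]={b}  FIRST[C]={b}
round 2:
  C via C→S: +{a}
  FIRST[S]={a,b}  FIRST[A]={a}  FIRST[B]={b}  FIRST[C]={a,b}
round 3: (no change)
  FIRST[S]={a,b}  FIRST[A]={a}  FIRST[B]={b}  FIRST[C]={a,b}

FIRST(C) = ["a", "b"]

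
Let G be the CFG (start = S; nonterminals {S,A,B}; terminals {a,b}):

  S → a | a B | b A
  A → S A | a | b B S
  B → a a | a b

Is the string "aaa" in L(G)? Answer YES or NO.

Convert to CNF:
  S -> T0 A | T1 B | a
  A -> S A | T0 X2 | a
  B -> T1 T0 | T1 T1
  T0 -> b
  T1 -> a
  X2 -> B S

Fill CYK table bottom-up:
  cell(0,0) a: {A,S,T1}  orig:{A,S}
  cell(1,1) a: {A,S,T1}  orig:{A,S}
  cell(2,2) a: {A,S,T1}  orig:{A,S}
  cell(0,1) aa: {A,B}
  cell(1,2) aa: {A,B}
  cell(0,2) aaa: {A,S,X2}  orig:{A,S}

S ∈ T[0,2] ⇒ YES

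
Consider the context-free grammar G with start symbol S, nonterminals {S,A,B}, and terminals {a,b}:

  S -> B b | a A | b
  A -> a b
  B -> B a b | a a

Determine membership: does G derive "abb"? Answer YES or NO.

CNF form of G:
  S -> B T1 | T0 A | b
  A -> T0 T1
  B -> B X2 | T0 T0
  T0 -> a
  T1 -> b
  X2 -> T0 T1

CYK fill:
  cell(0,0) a: {T0}  orig:{}
  cell(1,1) b: {S,T1}  orig:{S}
  cell(2,2) b: {S,T1}  orig:{S}
  cell(0,1) ab: {A,X2}  orig:{A}
  cell(1,2) bb: ∅
  cell(0,2) abb: ∅

S ∉ T[0,2] ⇒ NO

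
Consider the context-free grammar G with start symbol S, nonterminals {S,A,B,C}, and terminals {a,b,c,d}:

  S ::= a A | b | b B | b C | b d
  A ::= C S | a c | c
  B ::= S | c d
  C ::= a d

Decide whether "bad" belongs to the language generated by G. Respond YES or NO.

CNF form of G:
  S -> T0 A | T2 B | T2 C | T2 T3 | b
  A -> C S | T0 T1 | c
  B -> T0 A | T1 T3 | T2 B | T2 C | T2 T3 | b
  C -> T0 T3
  T0 -> a
  T1 -> c
  T2 -> b
  T3 -> d

CYK fill:
  [0..0]={B,S,T2}  "b"  orig:{B,S}
  [1..1]={T0}  "a"  orig:{}
  [2..2]={T3}  "d"  orig:{}
  [0..1]=∅  "ba"
  [1..2]={C}  "ad"
  [0..2]={B,S}  "bad"

S ∈ T[0,2] ⇒ YES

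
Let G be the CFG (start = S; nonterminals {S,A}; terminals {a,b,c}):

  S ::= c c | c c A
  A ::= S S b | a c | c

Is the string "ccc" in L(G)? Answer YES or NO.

Convert to CNF:
  S -> T2 T2 | T2 X4
  A -> S X3 | T1 T2 | c
  T0 -> b
  T1 -> a
  T2 -> c
  X3 -> S T0
  X4 -> T2 A

CYK table (by increasing span):
  [0..0]={A,T2}  "c"  orig:{A}
  [1..1]={A,T2}  "c"  orig:{A}
  [2..2]={A,T2}  "c"  orig:{A}
  [0..1]={S,X4}  "cc"  orig:{S}
  [1..2]={S,X4}  "cc"  orig:{S}
  [0..2]={S}  "ccc"

S ∈ T[0,2] ⇒ YES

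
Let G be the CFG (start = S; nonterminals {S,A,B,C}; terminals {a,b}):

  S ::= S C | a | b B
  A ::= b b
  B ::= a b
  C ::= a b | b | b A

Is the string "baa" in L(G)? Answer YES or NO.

Convert to CNF:
  S -> S C | T0 B | a
  A -> T0 T0
  B -> T1 T0
  C -> T0 A | T1 T0 | b
  T0 -> b
  T1 -> a

Fill CYK table bottom-up:
  [0..0]={C,T0}  "b"  orig:{C}
  [1..1]={S,T1}  "a"  orig:{S}
  [2..2]={S,T1}  "a"  orig:{S}
  [0..1]=∅  "ba"
  [1..2]=∅  "aa"
  [0..2]=∅  "baa"

S ∉ T[0,2] ⇒ NO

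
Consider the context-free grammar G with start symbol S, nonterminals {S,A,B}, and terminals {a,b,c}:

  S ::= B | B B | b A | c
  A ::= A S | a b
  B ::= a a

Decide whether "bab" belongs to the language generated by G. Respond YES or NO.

Convert to CNF:
  S -> B B | T0 T0 | T1 A | c
  A -> A S | T0 T1
  B -> T0 T0
  T0 -> a
  T1 -> b

Fill CYK table bottom-up:
  cell(0,0) b: {T1}  orig:{}
  cell(1,1) a: {T0}  orig:{}
  cell(2,2) b: {T1}  orig:{}
  cell(0,1) ba: ∅
  cell(1,2) ab: {A}
  cell(0,2) bab: {S}

S ∈ T[0,2] ⇒ YES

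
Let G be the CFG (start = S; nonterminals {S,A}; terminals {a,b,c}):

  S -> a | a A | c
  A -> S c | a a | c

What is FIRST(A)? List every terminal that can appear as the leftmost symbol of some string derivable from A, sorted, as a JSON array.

Compute FIRST by fixpoint:
[1]
  A via A→a a: +{a}
  A via A→c: +{c}
  S via S→a: +{a}
  S via S→c: +{c}
  S: {a,c}  A: {a,c}
[2] (no change)
  S: {a,c}  A: {a,c}

FIRST(A) = ["a", "c"]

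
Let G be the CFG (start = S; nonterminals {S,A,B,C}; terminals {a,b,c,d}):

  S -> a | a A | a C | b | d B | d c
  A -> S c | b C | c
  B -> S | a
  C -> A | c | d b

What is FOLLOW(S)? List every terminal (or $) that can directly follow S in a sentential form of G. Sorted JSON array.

FIRST iteration:
round 1:
  A via A→b C: +{b}
  A via A→c: +{c}
  B via B→a: +{a}
  C via C→A: +{b,c}
  C via C→d b: +{d}
  S via S→a: +{a}
  S via S→b: +{b}
  S via S→d B: +{d}
  S: {a,b,d}  A: {b,c}  B: {a}  C: {b,c,d}
round 2:
  A via A→S c: +{a,d}
  B via B→S: +{b,d}
  C via C→A: +{a}
  S: {a,b,d}  A: {a,b,c,d}  B: {a,b,d}  C: {a,b,c,d}
round 3: done
  S: {a,b,d}  A: {a,b,c,d}  B: {a,b,d}  C: {a,b,c,d}

Compute FOLLOW by fixpoint:
initialize: $ ∈ FOLLOW(S)
round 1:
  A→S c: FOLLOW(S) ⊇ FIRST(c) = {c}; new: +{c}
  S→a A: FOLLOW(A) ⊇ FOLLOW(S) ⊇ {$,c}; new: +{$,c}
  S→a C: FOLLOW(C) ⊇ FOLLOW(S) ⊇ {$,c}; new: +{$,c}
  S→d B: FOLLOW(B) ⊇ FOLLOW(S) ⊇ {$,c}; new: +{$,c}
  FOLLOW[S]={$,c}  FOLLOW[A]={$,c}  FOLLOW[B]={$,c}  FOLLOW[C]={$,c}
round 2: (no change)
  FOLLOW[S]={$,c}  FOLLOW[A]={$,c}  FOLLOW[B]={$,c}  FOLLOW[C]={$,c}

FOLLOW(S) = ["$", "c"]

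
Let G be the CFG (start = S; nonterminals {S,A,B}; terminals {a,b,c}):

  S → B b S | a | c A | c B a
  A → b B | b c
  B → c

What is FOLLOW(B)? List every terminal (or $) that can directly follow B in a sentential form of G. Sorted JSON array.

FIRST sets, iterate to fixpoint:
iter 1:
  A via A→b B: +{b}
  B via B→c: +{c}
  S via S→B b S: +{c}
  S via S→a: +{a}
  S: {a,c}  A: {b}  B: {c}
iter 2: done
  S: {a,c}  A: {b}  B: {c}

FOLLOW sets:
seed FOLLOW(S) with $
round 1:
  S→B b S: FOLLOW(B) ⊇ FIRST(b) = {b}; new: +{b}
  S→c A: FOLLOW(A) ⊇ FOLLOW(S) ⊇ {$}; new: +{$}
  S→c B a: FOLLOW(B) ⊇ FIRST(a) = {a}; new: +{a}
  FOLLOW(S)={$}  FOLLOW(A)={$}  FOLLOW(B)={a,b}
round 2:
  A→b B: FOLLOW(B) ⊇ FOLLOW(A) ⊇ {$}; new: +{$}
  FOLLOW(S)={$}  FOLLOW(A)={$}  FOLLOW(B)={$,a,b}
round 3: — fixpoint
  FOLLOW(S)={$}  FOLLOW(A)={$}  FOLLOW(B)={$,a,b}

FOLLOW(B) = ["$", "a", "b"]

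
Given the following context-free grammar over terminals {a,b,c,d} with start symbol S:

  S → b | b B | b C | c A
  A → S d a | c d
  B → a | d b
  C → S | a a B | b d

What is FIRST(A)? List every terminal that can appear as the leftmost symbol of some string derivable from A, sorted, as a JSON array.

FIRST iteration:
pass 1:
  A via A→c d: +{c}
  B via B→a: +{a}
  B via B→d b: +{d}
  C via C→a a B: +{a}
  C via C→b d: +{b}
  S via S→b: +{b}
  S via S→c A: +{c}
  FIRST(S)={b,c}  FIRST(A)={c}  FIRST(B)={a,d}  FIRST(C)={a,b}
pass 2:
  A via A→S d a: +{b}
  C via C→S: +{c}
  FIRST(S)={b,c}  FIRST(A)={b,c}  FIRST(B)={a,d}  FIRST(C)={a,b,c}
pass 3: (stable)
  FIRST(S)={b,c}  FIRST(A)={b,c}  FIRST(B)={a,d}  FIRST(C)={a,b,c}

FIRST(A) = ["b", "c"]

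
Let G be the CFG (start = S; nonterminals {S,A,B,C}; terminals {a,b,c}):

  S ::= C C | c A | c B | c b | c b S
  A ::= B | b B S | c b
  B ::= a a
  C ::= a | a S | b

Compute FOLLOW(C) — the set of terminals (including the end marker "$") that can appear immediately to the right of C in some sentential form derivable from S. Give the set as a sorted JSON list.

FIRST sets, iterate to fixpoint:
iter 1:
  A via A→b B S: +{b}
  A via A→c b: +{c}
  B via B→a a: +{a}
  C via C→a: +{a}
  C via C→b: +{b}
  S via S→C C: +{a,b}
  S via S→c A: +{c}
  FIRST[S]={a,b,c}  FIRST[A]={b,c}  FIRST[B]={a}  FIRST[C]={a,b}
iter 2:
  A via A→B: +{a}
  FIRST[S]={a,b,c}  FIRST[A]={a,b,c}  FIRST[B]={a}  FIRST[C]={a,b}
iter 3: done
  FIRST[S]={a,b,c}  FIRST[A]={a,b,c}  FIRST[B]={a}  FIRST[C]={a,b}

FOLLOW sets:
FOLLOW(S) := {$}
iter 1:
  A→b B S: FOLLOW(B) ⊇ FIRST(S) = {a,b,c}; new: +{a,b,c}
  S→C C: FOLLOW(C) ⊇ FIRST(C) = {a,b}; new: +{a,b}
  S→C C: FOLLOW(C) ⊇ FOLLOW(S) ⊇ {$}; new: +{$}
  S→c A: FOLLOW(A) ⊇ FOLLOW(S) ⊇ {$}; new: +{$}
  S→c B: FOLLOW(B) ⊇ FOLLOW(S) ⊇ {$}; new: +{$}
  FOLLOW[S]={$}  FOLLOW[A]={$}  FOLLOW[B]={$,a,b,c}  FOLLOW[C]={$,a,b}
iter 2:
  C→a S: FOLLOW(S) ⊇ FOLLOW(C) ⊇ {$,a,b}; new: +{a,b}
  S→c A: FOLLOW(A) ⊇ FOLLOW(S) ⊇ {$,a,b}; new: +{a,b}
  FOLLOW[S]={$,a,b}  FOLLOW[A]={$,a,b}  FOLLOW[B]={$,a,b,c}  FOLLOW[C]={$,a,b}
iter 3: (no change)
  FOLLOW[S]={$,a,b}  FOLLOW[A]={$,a,b}  FOLLOW[B]={$,a,b,c}  FOLLOW[C]={$,a,b}

FOLLOW(C) = ["$", "a", "b"]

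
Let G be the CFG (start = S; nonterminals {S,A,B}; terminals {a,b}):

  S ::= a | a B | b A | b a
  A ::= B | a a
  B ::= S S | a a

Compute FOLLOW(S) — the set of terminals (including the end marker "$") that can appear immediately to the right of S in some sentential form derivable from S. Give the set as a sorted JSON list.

Compute FIRST by fixpoint:
[1]
  A via A→a a: +{a}
  B via B→a a: +{a}
  S via S→a: +{a}
  S via S→b A: +{b}
  FIRST[S]={a,b}  FIRST[A]={a}  FIRST[B]={a}
[2]
  B via B→S S: +{b}
  FIRST[S]={a,b}  FIRST[A]={a}  FIRST[B]={a,b}
[3]
  A via A→B: +{b}
  FIRST[S]={a,b}  FIRST[A]={a,b}  FIRST[B]={a,b}
[4] (stable)
  FIRST[S]={a,b}  FIRST[A]={a,b}  FIRST[B]={a,b}

FOLLOW iteration:
FOLLOW(S) := {$}
iter 1:
  B→S S: FOLLOW(S) ⊇ FIRST(S) = {a,b}; new: +{a,b}
  S→a B: FOLLOW(B) ⊇ FOLLOW(S) ⊇ {$,a,b}; new: +{$,a,b}
  S→b A: FOLLOW(A) ⊇ FOLLOW(S) ⊇ {$,a,b}; new: +{$,a,b}
  S: {$,a,b}  A: {$,a,b}  B: {$,a,b}
iter 2: — fixpoint
  S: {$,a,b}  A: {$,a,b}  B: {$,a,b}

FOLLOW(S) = ["$", "a", "b"]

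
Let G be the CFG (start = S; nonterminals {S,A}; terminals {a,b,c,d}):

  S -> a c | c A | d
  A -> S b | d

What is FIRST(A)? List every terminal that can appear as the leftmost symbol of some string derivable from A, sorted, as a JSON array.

FIRST iteration:
round 1:
  A via A→d: +{d}
  S via S→a c: +{a}
  S via S→c A: +{c}
  S via S→d: +{d}
  FIRST(S)={a,c,d}  FIRST(A)={d}
round 2:
  A via A→S b: +{a,c}
  FIRST(S)={a,c,d}  FIRST(A)={a,c,d}
round 3: (stable)
  FIRST(S)={a,c,d}  FIRST(A)={a,c,d}

FIRST(A) = ["a", "c", "d"]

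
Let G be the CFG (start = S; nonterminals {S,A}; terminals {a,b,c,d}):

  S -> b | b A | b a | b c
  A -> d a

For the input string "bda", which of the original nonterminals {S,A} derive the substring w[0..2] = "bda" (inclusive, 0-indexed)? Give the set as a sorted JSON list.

CNF form of G:
  S -> T2 A | T2 T1 | T2 T3 | b
  A -> T0 T1
  T0 -> d
  T1 -> a
  T2 -> b
  T3 -> c

CYK fill — only the sub-triangle for w[0..2]:
  cell(0,0) b: {S,T2}  orig:{S}
  cell(1,1) d: {T0}  orig:{}
  cell(2,2) a: {T1}  orig:{}
  cell(0,1) bd: ∅
  cell(1,2) da: {A}
  cell(0,2) bda: {S}

Original NTs in T[0,2] deriving "bda": ["S"]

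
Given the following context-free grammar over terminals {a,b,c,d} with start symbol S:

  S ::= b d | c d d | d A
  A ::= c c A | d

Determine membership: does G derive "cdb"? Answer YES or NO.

Convert to CNF:
  S -> T0 X4 | T1 T2 | T2 A
  A -> T0 X3 | d
  T0 -> c
  T1 -> b
  T2 -> d
  X3 -> T0 A
  X4 -> T2 T2

Fill CYK table bottom-up:
  [0..0]={T0}  "c"  orig:{}
  [1..1]={A,T2}  "d"  orig:{A}
  [2..2]={T1}  "b"  orig:{}
  [0..1]={X3}  "cd"  orig:{}
  [1..2]=∅  "db"
  [0..2]=∅  "cdb"

S ∉ T[0,2] ⇒ NO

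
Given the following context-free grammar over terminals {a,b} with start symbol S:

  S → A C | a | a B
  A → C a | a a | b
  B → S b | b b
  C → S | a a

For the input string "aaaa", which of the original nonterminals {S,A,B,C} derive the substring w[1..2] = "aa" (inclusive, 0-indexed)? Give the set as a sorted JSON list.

CNF form of G:
  S -> A C | T0 B | a
  A -> C T0 | T0 T0 | b
  B -> S T1 | T1 T1
  C -> A C | T0 B | T0 T0 | a
  T0 -> a
  T1 -> b

CYK table (by increasing span) (cells [i..j] with 1 ≤ i ≤ j ≤ 2 only):
  cell(1,1) a: {C,S,T0}  orig:{C,S}
  cell(2,2) a: {C,S,T0}  orig:{C,S}
  cell(1,2) aa: {A,C}

Original NTs in T[1,2] deriving "aa": ["A", "C"]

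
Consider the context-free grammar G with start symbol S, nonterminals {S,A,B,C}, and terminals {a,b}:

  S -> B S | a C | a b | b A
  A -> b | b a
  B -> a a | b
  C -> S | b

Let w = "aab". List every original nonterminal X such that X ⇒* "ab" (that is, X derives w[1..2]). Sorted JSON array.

Convert to CNF:
  S -> B S | T0 A | T1 C | T1 T0
  A -> T0 T1 | b
  B -> T1 T1 | b
  C -> B S | T0 A | T1 C | T1 T0 | b
  T0 -> b
  T1 -> a

CYK table (by increasing span), restricted to cells inside w[1..2]:
  T[1,1] 'a' = {T1}  orig:{}
  T[2,2] 'b' = {A,B,C,T0}  orig:{A,B,C}
  T[1,2] 'ab' = {C,S}

Original NTs in T[1,2] deriving "ab": ["C", "S"]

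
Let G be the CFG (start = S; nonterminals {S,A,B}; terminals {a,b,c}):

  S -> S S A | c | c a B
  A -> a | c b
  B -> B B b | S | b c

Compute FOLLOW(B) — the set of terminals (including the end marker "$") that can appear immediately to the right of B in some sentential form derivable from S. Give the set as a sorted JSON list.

FIRST sets, iterate to fixpoint:
iter 1:
  A via A→a: +{a}
  A via A→c b: +{c}
  B via B→b c: +{b}
  S via S→c: +{c}
  FIRST[S]={c}  FIRST[A]={a,c}  FIRST[B]={b}
iter 2:
  B via B→S: +{c}
  FIRST[S]={c}  FIRST[A]={a,c}  FIRST[B]={b,c}
iter 3: done
  FIRST[S]={c}  FIRST[A]={a,c}  FIRST[B]={b,c}

FOLLOW sets:
seed FOLLOW(S) with $
round 1:
  B→B B b: FOLLOW(B) ⊇ FIRST(B) = {b,c}; new: +{b,c}
  B→S: FOLLOW(S) ⊇ FOLLOW(B) ⊇ {b,c}; new: +{b,c}
  S→S S A: FOLLOW(S) ⊇ FIRST(A) = {a,c}; new: +{a}
  S→S S A: FOLLOW(A) ⊇ FOLLOW(S) ⊇ {$,a,b,c}; new: +{$,a,b,c}
  S→c a B: FOLLOW(B) ⊇ FOLLOW(S) ⊇ {$,a,b,c}; new: +{$,a}
  FOLLOW(S)={$,a,b,c}  FOLLOW(A)={$,a,b,c}  FOLLOW(B)={$,a,b,c}
round 2: (no change)
  FOLLOW(S)={$,a,b,c}  FOLLOW(A)={$,a,b,c}  FOLLOW(B)={$,a,b,c}

FOLLOW(B) = ["$", "a", "b", "c"]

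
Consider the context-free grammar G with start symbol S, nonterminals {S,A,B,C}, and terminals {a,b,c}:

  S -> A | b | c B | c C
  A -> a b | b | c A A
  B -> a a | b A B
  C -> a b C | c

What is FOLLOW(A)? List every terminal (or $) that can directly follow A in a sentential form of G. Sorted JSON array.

FIRST iteration:
round 1:
  A via A→a b: +{a}
  A via A→b: +{b}
  A via A→c A A: +{c}
  B via B→a a: +{a}
  B via B→b A B: +{b}
  C via C→a b C: +{a}
  C via C→c: +{c}
  S via S→A: +{a,b,c}
  FIRST[S]={a,b,c}  FIRST[A]={a,b,c}  FIRST[B]={a,b}  FIRST[C]={a,c}
round 2: done
  FIRST[S]={a,b,c}  FIRST[A]={a,b,c}  FIRST[B]={a,b}  FIRST[C]={a,c}

Compute FOLLOW by fixpoint:
initialize: $ ∈ FOLLOW(S)
iter 1:
  A→c A A: FOLLOW(A) ⊇ FIRST(A) = {a,b,c}; new: +{a,b,c}
  S→A: FOLLOW(A) ⊇ FOLLOW(S) ⊇ {$}; new: +{$}
  S→c B: FOLLOW(B) ⊇ FOLLOW(S) ⊇ {$}; new: +{$}
  S→c C: FOLLOW(C) ⊇ FOLLOW(S) ⊇ {$}; new: +{$}
  S: {$}  A: {$,a,b,c}  B: {$}  C: {$}
iter 2: (stable)
  S: {$}  A: {$,a,b,c}  B: {$}  C: {$}

FOLLOW(A) = ["$", "a", "b", "c"]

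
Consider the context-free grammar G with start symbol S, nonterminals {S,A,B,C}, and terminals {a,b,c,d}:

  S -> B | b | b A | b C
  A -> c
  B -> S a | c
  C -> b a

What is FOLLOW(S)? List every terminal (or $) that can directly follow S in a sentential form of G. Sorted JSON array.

FIRST iteration:
iter 1:
  A via A→c: +{c}
  B via B→c: +{c}
  C via C→b a: +{b}
  S via S→B: +{c}
  S via S→b: +{b}
  FIRST(S)={b,c}  FIRST(A)={c}  FIRST(B)={c}  FIRST(C)={b}
iter 2:
  B via B→S a: +{b}
  FIRST(S)={b,c}  FIRST(A)={c}  FIRST(B)={b,c}  FIRST(C)={b}
iter 3: (stable)
  FIRST(S)={b,c}  FIRST(A)={c}  FIRST(B)={b,c}  FIRST(C)={b}

Compute FOLLOW by fixpoint:
initialize: $ ∈ FOLLOW(S)
iter 1:
  B→S a: FOLLOW(S) ⊇ FIRST(a) = {a}; new: +{a}
  S→B: FOLLOW(B) ⊇ FOLLOW(S) ⊇ {$,a}; new: +{$,a}
  S→b A: FOLLOW(A) ⊇ FOLLOW(S) ⊇ {$,a}; new: +{$,a}
  S→b C: FOLLOW(C) ⊇ FOLLOW(S) ⊇ {$,a}; new: +{$,a}
  FOLLOW[S]={$,a}  FOLLOW[A]={$,a}  FOLLOW[B]={$,a}  FOLLOW[C]={$,a}
iter 2: done
  FOLLOW[S]={$,a}  FOLLOW[A]={$,a}  FOLLOW[B]={$,a}  FOLLOW[C]={$,a}

FOLLOW(S) = ["$", "a"]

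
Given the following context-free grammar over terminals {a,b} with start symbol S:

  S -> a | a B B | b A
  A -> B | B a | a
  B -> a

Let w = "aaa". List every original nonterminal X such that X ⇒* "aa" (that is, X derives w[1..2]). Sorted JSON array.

CNF form of G:
  S -> T0 X2 | T1 A | a
  A -> B T0 | a
  B -> a
  T0 -> a
  T1 -> b
  X2 -> B B

Fill CYK table bottom-up, restricted to cells inside w[1..2]:
  [1..1]={A,B,S,T0}  "a"  orig:{A,B,S}
  [2..2]={A,B,S,T0}  "a"  orig:{A,B,S}
  [1..2]={A,X2}  "aa"  orig:{A}

Original NTs in T[1,2] deriving "aa": ["A"]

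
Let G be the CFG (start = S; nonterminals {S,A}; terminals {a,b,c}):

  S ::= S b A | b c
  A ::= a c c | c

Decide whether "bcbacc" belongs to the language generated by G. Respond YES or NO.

Convert to CNF:
  S -> S X4 | T2 T1
  A -> T0 X3 | c
  T0 -> a
  T1 -> c
  T2 -> b
  X3 -> T1 T1
  X4 -> T2 A

CYK table (by increasing span):
  cell(0,0) b: {T2}  orig:{}
  cell(1,1) c: {A,T1}  orig:{A}
  cell(2,2) b: {T2}  orig:{}
  cell(3,3) a: {T0}  orig:{}
  cell(4,4) c: {A,T1}  orig:{A}
  cell(5,5) c: {A,T1}  orig:{A}
  cell(0,1) bc: {S,X4}  orig:{S}
  cell(1,2) cb: ∅
  cell(2,3) ba: ∅
  cell(3,4) ac: ∅
  cell(4,5) cc: {X3}  orig:{}
  cell(0,2) bcb: ∅
  cell(1,3) cba: ∅
  cell(2,4) bac: ∅
  cell(3,5) acc: {A}
  cell(0,3) bcba: ∅
  cell(1,4) cbac: ∅
  cell(2,5) bacc: {X4}  orig:{}
  cell(0,4) bcbac: ∅
  cell(1,5) cbacc: ∅
  cell(0,5) bcbacc: {S}

S ∈ T[0,5] ⇒ YES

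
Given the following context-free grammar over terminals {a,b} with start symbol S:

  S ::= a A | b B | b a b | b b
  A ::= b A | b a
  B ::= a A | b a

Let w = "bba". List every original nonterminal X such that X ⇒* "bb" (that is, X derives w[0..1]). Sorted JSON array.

Convert to CNF:
  S -> T0 B | T0 T0 | T0 X2 | T1 A
  A -> T0 A | T0 T1
  B -> T0 T1 | T1 A
  T0 -> b
  T1 -> a
  X2 -> T1 T0

Fill CYK table bottom-up, restricted to cells inside w[0..1]:
  cell(0,0) b: {T0}  orig:{}
  cell(1,1) b: {T0}  orig:{}
  cell(0,1) bb: {S}

Original NTs in T[0,1] deriving "bb": ["S"]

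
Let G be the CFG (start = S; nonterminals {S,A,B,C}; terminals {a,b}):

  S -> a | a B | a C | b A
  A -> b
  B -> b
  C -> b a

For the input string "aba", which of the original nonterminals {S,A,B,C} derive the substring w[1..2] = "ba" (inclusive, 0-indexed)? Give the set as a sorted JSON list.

CNF form of G:
  S -> T0 A | T1 B | T1 C | a
  A -> b
  B -> b
  C -> T0 T1
  T0 -> b
  T1 -> a

Fill CYK table bottom-up — only the sub-triangle for w[1..2]:
  [1..1]={A,B,T0}  "b"  orig:{A,B}
  [2..2]={S,T1}  "a"  orig:{S}
  [1..2]={C}  "ba"

Original NTs in T[1,2] deriving "ba": ["C"]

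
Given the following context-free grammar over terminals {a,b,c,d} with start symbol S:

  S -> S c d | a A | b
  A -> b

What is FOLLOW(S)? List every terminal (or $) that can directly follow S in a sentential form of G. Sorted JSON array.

FIRST sets, iterate to fixpoint:
round 1:
  A via A→b: +{b}
  S via S→a A: +{a}
  S via S→b: +{b}
  FIRST(S)={a,b}  FIRST(A)={b}
round 2: done
  FIRST(S)={a,b}  FIRST(A)={b}

FOLLOW sets:
FOLLOW(S) := {$}
round 1:
  S→S c d: FOLLOW(S) ⊇ FIRST(c) = {c}; new: +{c}
  S→a A: FOLLOW(A) ⊇ FOLLOW(S) ⊇ {$,c}; new: +{$,c}
  FOLLOW(S)={$,c}  FOLLOW(A)={$,c}
round 2: — fixpoint
  FOLLOW(S)={$,c}  FOLLOW(A)={$,c}

FOLLOW(S) = ["$", "c"]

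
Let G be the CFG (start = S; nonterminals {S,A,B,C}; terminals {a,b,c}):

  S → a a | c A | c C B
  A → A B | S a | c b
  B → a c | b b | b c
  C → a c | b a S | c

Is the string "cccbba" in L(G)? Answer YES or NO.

Convert to CNF:
  S -> T0 T0 | T1 A | T1 X4
  A -> A B | S T0 | T1 T2
  B -> T0 T1 | T2 T1 | T2 T2
  C -> T0 T1 | T2 X3 | c
  T0 -> a
  T1 -> c
  T2 -> b
  X3 -> T0 S
  X4 -> C B

Fill CYK table bottom-up:
  T[0,0] 'c' = {C,T1}  orig:{C}
  T[1,1] 'c' = {C,T1}  orig:{C}
  T[2,2] 'c' = {C,T1}  orig:{C}
  T[3,3] 'b' = {T2}  orig:{}
  T[4,4] 'b' = {T2}  orig:{}
  T[5,5] 'a' = {T0}  orig:{}
  T[0,1] 'cc' = ∅
  T[1,2] 'cc' = ∅
  T[2,3] 'cb' = {A}
  T[3,4] 'bb' = {B}
  T[4,5] 'ba' = ∅
  T[0,2] 'ccc' = ∅
  T[1,3] 'ccb' = {S}
  T[2,4] 'cbb' = {X4}  orig:{}
  T[3,5] 'bba' = ∅
  T[0,3] 'cccb' = ∅
  T[1,4] 'ccbb' = {S}
  T[2,5] 'cbba' = ∅
  T[0,4] 'cccbb' = ∅
  T[1,5] 'ccbba' = {A}
  T[0,5] 'cccbba' = {S}

S ∈ T[0,5] ⇒ YES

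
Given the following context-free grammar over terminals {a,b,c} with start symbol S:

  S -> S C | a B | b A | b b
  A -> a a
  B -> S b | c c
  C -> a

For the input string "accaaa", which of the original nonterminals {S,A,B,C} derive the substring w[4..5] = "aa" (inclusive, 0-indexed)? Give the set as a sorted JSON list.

CNF form of G:
  S -> S C | T0 B | T1 A | T1 T1
  A -> T0 T0
  B -> S T1 | T2 T2
  C -> a
  T0 -> a
  T1 -> b
  T2 -> c

CYK table (by increasing span) — only the sub-triangle for w[4..5]:
  [4..4]={C,T0}  "a"  orig:{C}
  [5..5]={C,T0}  "a"  orig:{C}
  [4..5]={A}  "aa"

Original NTs in T[4,5] deriving "aa": ["A"]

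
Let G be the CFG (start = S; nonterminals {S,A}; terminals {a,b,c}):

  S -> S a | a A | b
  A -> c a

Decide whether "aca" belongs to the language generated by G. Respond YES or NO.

Convert to CNF:
  S -> S T1 | T1 A | b
  A -> T0 T1
  T0 -> c
  T1 -> a

CYK fill:
  T[0,0] 'a' = {T1}  orig:{}
  T[1,1] 'c' = {T0}  orig:{}
  T[2,2] 'a' = {T1}  orig:{}
  T[0,1] 'ac' = ∅
  T[1,2] 'ca' = {A}
  T[0,2] 'aca' = {S}

S ∈ T[0,2] ⇒ YES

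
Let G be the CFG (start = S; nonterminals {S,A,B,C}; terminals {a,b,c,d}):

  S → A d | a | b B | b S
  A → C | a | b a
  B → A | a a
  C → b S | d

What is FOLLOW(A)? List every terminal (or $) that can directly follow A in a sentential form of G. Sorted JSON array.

Compute FIRST by fixpoint:
iter 1:
  A via A→a: +{a}
  A via A→b a: +{b}
  B via B→A: +{a,b}
  C via C→b S: +{b}
  C via C→d: +{d}
  S via S→A d: +{a,b}
  FIRST[S]={a,b}  FIRST[A]={a,b}  FIRST[B]={a,b}  FIRST[C]={b,d}
iter 2:
  A via A→C: +{d}
  B via B→A: +{d}
  S via S→A d: +{d}
  FIRST[S]={a,b,d}  FIRST[A]={a,b,d}  FIRST[B]={a,b,d}  FIRST[C]={b,d}
iter 3: — fixpoint
  FIRST[S]={a,b,d}  FIRST[A]={a,b,d}  FIRST[B]={a,b,d}  FIRST[C]={b,d}

Compute FOLLOW by fixpoint:
initialize: $ ∈ FOLLOW(S)
[1]
  S→A d: FOLLOW(A) ⊇ FIRST(d) = {d}; new: +{d}
  S→b B: FOLLOW(B) ⊇ FOLLOW(S) ⊇ {$}; new: +{$}
  FOLLOW(S)={$}  FOLLOW(A)={d}  FOLLOW(B)={$}  FOLLOW(C)={}
[2]
  A→C: FOLLOW(C) ⊇ FOLLOW(A) ⊇ {d}; new: +{d}
  B→A: FOLLOW(A) ⊇ FOLLOW(B) ⊇ {$}; new: +{$}
  C→b S: FOLLOW(S) ⊇ FOLLOW(C) ⊇ {d}; new: +{d}
  S→b B: FOLLOW(B) ⊇ FOLLOW(S) ⊇ {$,d}; new: +{d}
  FOLLOW(S)={$,d}  FOLLOW(A)={$,d}  FOLLOW(B)={$,d}  FOLLOW(C)={d}
[3]
  A→C: FOLLOW(C) ⊇ FOLLOW(A) ⊇ {$,d}; new: +{$}
  FOLLOW(S)={$,d}  FOLLOW(A)={$,d}  FOLLOW(B)={$,d}  FOLLOW(C)={$,d}
[4] — fixpoint
  FOLLOW(S)={$,d}  FOLLOW(A)={$,d}  FOLLOW(B)={$,d}  FOLLOW(C)={$,d}

FOLLOW(A) = ["$", "d"]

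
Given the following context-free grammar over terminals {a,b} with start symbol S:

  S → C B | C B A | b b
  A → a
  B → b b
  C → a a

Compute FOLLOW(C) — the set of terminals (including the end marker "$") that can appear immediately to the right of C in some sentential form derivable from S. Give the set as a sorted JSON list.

FIRST sets, iterate to fixpoint:
pass 1:
  A via A→a: +{a}
  B via B→b b: +{b}
  C via C→a a: +{a}
  S via S→C B: +{a}
  S via S→b b: +{b}
  FIRST[S]={a,b}  FIRST[A]={a}  FIRST[B]={b}  FIRST[C]={a}
pass 2: — fixpoint
  FIRST[S]={a,b}  FIRST[A]={a}  FIRST[B]={b}  FIRST[C]={a}

FOLLOW sets:
initialize: $ ∈ FOLLOW(S)
round 1:
  S→C B: FOLLOW(C) ⊇ FIRST(B) = {b}; new: +{b}
  S→C B: FOLLOW(B) ⊇ FOLLOW(S) ⊇ {$}; new: +{$}
  S→C B A: FOLLOW(B) ⊇ FIRST(A) = {a}; new: +{a}
  S→C B A: FOLLOW(A) ⊇ FOLLOW(S) ⊇ {$}; new: +{$}
  FOLLOW[S]={$}  FOLLOW[A]={$}  FOLLOW[B]={$,a}  FOLLOW[C]={b}
round 2: (stable)
  FOLLOW[S]={$}  FOLLOW[A]={$}  FOLLOW[B]={$,a}  FOLLOW[C]={b}

FOLLOW(C) = ["b"]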